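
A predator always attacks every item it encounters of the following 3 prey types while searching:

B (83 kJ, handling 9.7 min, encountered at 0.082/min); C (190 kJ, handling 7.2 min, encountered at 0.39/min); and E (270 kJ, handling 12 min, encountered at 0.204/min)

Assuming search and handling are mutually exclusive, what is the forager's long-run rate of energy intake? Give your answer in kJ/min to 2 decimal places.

19.28 kJ/min

Energy encountered per unit search time: 0.082×83 + 0.39×190 + 0.204×270 = 136 kJ/min.
Handling time per unit search time: 0.082×9.7 + 0.39×7.2 + 0.204×12 = 6.051.
Rate = 136/(1 + 6.051) = 19.28 kJ/min.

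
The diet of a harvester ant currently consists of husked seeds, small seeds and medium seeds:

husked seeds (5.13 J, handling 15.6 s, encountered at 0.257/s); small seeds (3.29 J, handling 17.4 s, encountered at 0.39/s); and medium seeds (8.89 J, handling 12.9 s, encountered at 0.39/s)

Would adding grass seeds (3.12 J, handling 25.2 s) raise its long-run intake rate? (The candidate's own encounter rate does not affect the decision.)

Current rate: (0.257×5.13 + 0.39×3.29 + 0.39×8.89)/(1 + 0.257×15.6 + 0.39×17.4 + 0.39×12.9) = 0.3607 J/s.
Profitability of grass seeds: 3.12/25.2 = 0.1238 J/s.
Since 0.1238 < R, time spent handling grass seeds is better spent searching.

No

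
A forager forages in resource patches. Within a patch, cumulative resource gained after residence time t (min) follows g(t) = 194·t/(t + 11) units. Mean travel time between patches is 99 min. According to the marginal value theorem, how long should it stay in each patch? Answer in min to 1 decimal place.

Maximise g(t)/(T+t): set derivative to zero → g'(t)(T+t) = g(t).
g'(t) = 194·11/(t + 11)². Setting 194·11/(t+11)² = 194t/[(t+11)(99+t)] gives 11(99+t) = t(t+11), so t² = 11×99 = 1089.
t* = √1089 = 33 min.

33.0 min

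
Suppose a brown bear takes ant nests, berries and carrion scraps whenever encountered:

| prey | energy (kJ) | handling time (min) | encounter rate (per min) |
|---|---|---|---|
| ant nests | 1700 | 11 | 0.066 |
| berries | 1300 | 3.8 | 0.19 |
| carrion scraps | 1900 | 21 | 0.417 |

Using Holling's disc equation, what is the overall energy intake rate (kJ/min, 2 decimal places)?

102.77 kJ/min

Energy encountered per unit search time: 0.066×1700 + 0.19×1300 + 0.417×1900 = 1152 kJ/min.
Handling time per unit search time: 0.066×11 + 0.19×3.8 + 0.417×21 = 10.21.
Rate = 1152/(1 + 10.21) = 102.8 kJ/min.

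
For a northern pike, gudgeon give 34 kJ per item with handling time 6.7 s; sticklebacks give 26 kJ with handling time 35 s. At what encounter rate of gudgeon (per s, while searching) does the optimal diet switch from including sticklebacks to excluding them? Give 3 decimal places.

0.026 per s

The zero-one rule: include sticklebacks iff E₂/h₂ > λE₁/(1+λh₁). Equality gives the switch point.
λE₁h₂ = E₂ + λE₂h₁ ⇒ λ = E₂/(E₁h₂ − E₂h₁) = 26/(1190 − 174.2) = 0.0256 per s.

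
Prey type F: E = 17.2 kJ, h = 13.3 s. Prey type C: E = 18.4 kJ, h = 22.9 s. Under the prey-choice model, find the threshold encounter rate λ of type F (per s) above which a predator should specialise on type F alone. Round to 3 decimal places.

Drop type C once their profitability E₂/h₂ falls below the rate achievable on type F alone: E₂/h₂ = λE₁/(1 + λh₁).
Solve for λ: λE₁h₂ = E₂(1 + λh₁) → λ(E₁h₂ − E₂h₁) = E₂ → λ = E₂/(E₁h₂ − E₂h₁).
λ = 18.4/(17.2×22.9 − 18.4×13.3) = 18.4/149.2 = 0.1234 per s.

0.123 per s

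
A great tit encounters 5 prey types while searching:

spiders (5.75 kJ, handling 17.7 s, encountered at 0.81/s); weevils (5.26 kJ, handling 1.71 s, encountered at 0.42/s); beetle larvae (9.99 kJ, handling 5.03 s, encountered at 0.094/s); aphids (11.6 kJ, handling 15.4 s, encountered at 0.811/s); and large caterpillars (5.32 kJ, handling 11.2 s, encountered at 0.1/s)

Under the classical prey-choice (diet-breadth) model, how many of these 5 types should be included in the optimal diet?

2

E/h in descending order: weevils 3.08, beetle larvae 1.99, aphids 0.753, large caterpillars 0.475, spiders 0.325 kJ/s. The optimal diet is the largest prefix of this list for which every included type satisfies E_i/h_i > R on the types above it.
Rate on top 1: 1.286. beetle larvae: 1.99 > 1.286 → include.
Rate on top 2: 1.437. aphids: 0.753 < 1.437 → exclude; stop.
Optimal diet: weevils, beetle larvae — 2 of 5 types.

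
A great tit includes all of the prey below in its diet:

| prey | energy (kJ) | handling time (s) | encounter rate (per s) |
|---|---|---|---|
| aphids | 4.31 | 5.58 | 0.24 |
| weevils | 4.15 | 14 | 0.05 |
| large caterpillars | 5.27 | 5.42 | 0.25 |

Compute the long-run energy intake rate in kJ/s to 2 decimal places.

0.58 kJ/s

R = (0.24×4.31 + 0.05×4.15 + 0.25×5.27) / (1 + 0.24×5.58 + 0.05×14 + 0.25×5.42) = 2.559/4.394 = 0.5824 kJ/s.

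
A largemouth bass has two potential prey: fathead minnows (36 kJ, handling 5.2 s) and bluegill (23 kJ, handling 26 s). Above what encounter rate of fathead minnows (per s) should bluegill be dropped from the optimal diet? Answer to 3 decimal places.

0.028 per s

Drop bluegill once their profitability E₂/h₂ falls below the rate achievable on fathead minnows alone: E₂/h₂ = λE₁/(1 + λh₁).
Solve for λ: λE₁h₂ = E₂(1 + λh₁) → λ(E₁h₂ − E₂h₁) = E₂ → λ = E₂/(E₁h₂ − E₂h₁).
λ = 23/(36×26 − 23×5.2) = 23/816.4 = 0.02817 per s.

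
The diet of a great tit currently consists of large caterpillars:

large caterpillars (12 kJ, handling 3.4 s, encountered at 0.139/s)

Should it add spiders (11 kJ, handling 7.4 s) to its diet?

Yes

On large caterpillars alone, R = ΣλE/(1+Σλh) = 1.668/1.473 = 1.133 kJ/s.
Profitability of spiders: 11/7.4 = 1.486 kJ/s.
1.486 > 1.133, so adding spiders raises the average — include it.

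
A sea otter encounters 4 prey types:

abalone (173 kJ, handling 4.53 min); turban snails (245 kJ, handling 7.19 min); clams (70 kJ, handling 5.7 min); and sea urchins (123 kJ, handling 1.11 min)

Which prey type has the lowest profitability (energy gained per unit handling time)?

In descending order of E/h:
sea urchins: 123/1.11 = 111 kJ/min
abalone: 173/4.53 = 38.2 kJ/min
turban snails: 245/7.19 = 34.1 kJ/min
clams: 70/5.7 = 12.3 kJ/min

clams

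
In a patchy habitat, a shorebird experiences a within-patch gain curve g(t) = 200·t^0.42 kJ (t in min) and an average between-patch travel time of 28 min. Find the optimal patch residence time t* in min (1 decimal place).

Optimal t* satisfies g'(t*) = g(t*)/(T + t*).
g'(t) = 0.42·200·t^-0.58. Setting 0.42·200·t^-0.58 = 200·t^0.42/(28+t) gives 0.42(28+t) = t, so 0.58·t = 0.42×28.
t* = 0.42×28/0.58 = 20.28 min.

20.3 min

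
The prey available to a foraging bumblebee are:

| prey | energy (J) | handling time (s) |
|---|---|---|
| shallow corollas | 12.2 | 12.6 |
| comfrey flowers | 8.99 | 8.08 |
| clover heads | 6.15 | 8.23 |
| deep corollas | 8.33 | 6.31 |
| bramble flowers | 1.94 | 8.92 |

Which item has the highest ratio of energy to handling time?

Profitability E/h (J/s): shallow corollas = 12.2/12.6 = 0.968, comfrey flowers = 8.99/8.08 = 1.11, clover heads = 6.15/8.23 = 0.747, deep corollas = 8.33/6.31 = 1.32, bramble flowers = 1.94/8.92 = 0.217.
Ranked: deep corollas > comfrey flowers > shallow corollas > clover heads > bramble flowers.

deep corollas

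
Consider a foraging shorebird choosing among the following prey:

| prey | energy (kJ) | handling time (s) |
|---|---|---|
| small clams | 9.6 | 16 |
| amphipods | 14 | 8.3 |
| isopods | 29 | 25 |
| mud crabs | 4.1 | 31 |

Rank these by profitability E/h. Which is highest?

amphipods

In descending order of E/h:
amphipods: 14/8.3 = 1.69 kJ/s
isopods: 29/25 = 1.16 kJ/s
small clams: 9.6/16 = 0.6 kJ/s
mud crabs: 4.1/31 = 0.132 kJ/s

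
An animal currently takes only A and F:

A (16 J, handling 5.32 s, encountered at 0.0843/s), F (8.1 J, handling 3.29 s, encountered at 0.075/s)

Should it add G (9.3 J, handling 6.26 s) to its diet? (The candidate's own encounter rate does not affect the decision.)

Yes

Current rate: (0.0843×16 + 0.075×8.1)/(1 + 0.0843×5.32 + 0.075×3.29) = 1.154 J/s.
G: E/h = 9.3/6.26 = 1.486 J/s.
Since 1.486 > R, including G increases the long-run rate.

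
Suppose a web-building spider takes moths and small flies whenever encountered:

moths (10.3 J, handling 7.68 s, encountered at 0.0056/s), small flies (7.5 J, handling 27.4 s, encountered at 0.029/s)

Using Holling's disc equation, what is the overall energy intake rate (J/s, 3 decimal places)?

0.150 J/s

R = (0.0056×10.3 + 0.029×7.5) / (1 + 0.0056×7.68 + 0.029×27.4) = 0.2752/1.838 = 0.1497 J/s.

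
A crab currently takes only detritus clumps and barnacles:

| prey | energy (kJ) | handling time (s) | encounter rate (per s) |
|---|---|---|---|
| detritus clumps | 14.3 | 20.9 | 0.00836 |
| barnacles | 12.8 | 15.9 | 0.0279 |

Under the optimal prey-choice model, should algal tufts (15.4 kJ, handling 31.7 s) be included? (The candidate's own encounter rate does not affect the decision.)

Current rate: (0.00836×14.3 + 0.0279×12.8)/(1 + 0.00836×20.9 + 0.0279×15.9) = 0.2945 kJ/s.
Profitability of algal tufts: 15.4/31.7 = 0.4858 kJ/s.
Since 0.4858 > R, including algal tufts increases the long-run rate.

Yes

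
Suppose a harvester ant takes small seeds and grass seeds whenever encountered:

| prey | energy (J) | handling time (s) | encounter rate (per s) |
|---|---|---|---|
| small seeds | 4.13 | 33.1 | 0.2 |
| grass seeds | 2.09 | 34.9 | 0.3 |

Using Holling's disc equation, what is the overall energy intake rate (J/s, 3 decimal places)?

R = Σλ_iE_i / (1 + Σλ_ih_i)
Numerator: 0.2×4.13 + 0.3×2.09 = 1.453
Denominator: 1 + 0.2×33.1 + 0.3×34.9 = 18.09
R = 1.453/18.09 = 0.08032 J/s

0.080 J/s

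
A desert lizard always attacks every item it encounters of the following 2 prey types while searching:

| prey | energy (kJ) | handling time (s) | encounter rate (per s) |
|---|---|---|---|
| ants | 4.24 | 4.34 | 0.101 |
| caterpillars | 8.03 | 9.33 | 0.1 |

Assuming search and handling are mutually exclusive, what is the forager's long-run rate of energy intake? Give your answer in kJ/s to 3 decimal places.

R = (0.101×4.24 + 0.1×8.03) / (1 + 0.101×4.34 + 0.1×9.33) = 1.231/2.371 = 0.5192 kJ/s.

0.519 kJ/s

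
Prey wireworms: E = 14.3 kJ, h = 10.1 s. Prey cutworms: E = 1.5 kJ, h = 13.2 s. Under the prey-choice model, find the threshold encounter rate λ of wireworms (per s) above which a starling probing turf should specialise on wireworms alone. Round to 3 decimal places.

The zero-one rule: include cutworms iff E₂/h₂ > λE₁/(1+λh₁). Equality gives the switch point.
λE₁h₂ = E₂ + λE₂h₁ ⇒ λ = E₂/(E₁h₂ − E₂h₁) = 1.5/(188.8 − 15.15) = 0.00864 per s.

0.009 per s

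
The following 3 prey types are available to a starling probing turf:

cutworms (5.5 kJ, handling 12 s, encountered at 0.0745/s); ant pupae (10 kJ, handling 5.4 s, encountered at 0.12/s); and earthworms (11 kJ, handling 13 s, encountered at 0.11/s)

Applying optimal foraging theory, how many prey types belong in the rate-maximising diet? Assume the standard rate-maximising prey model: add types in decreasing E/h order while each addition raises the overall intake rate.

2

Rank by E/h (kJ/s): ant pupae 1.85, earthworms 0.846, cutworms 0.458. Include each in turn until the next type's E/h falls below the running intake rate.
Rate on top 1: 0.7282. earthworms: 0.846 > 0.7282 → include.
Rate on top 2: 0.783. cutworms: 0.458 < 0.783 → exclude; stop.
Optimal diet: ant pupae, earthworms — 2 of 3 types.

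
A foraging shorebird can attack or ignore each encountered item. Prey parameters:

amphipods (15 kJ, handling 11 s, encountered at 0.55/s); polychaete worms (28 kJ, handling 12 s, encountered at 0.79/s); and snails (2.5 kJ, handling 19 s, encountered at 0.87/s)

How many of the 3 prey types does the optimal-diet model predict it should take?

Profitabilities (E/h, kJ/s): polychaete worms 2.33, amphipods 1.36, snails 0.132. Add prey in this order while the next type's profitability exceeds the intake rate on those already taken.
Rate on top 1: 2.111. amphipods: 1.36 < 2.111 → exclude; stop.
Optimal diet: polychaete worms — 1 of 3 types.

1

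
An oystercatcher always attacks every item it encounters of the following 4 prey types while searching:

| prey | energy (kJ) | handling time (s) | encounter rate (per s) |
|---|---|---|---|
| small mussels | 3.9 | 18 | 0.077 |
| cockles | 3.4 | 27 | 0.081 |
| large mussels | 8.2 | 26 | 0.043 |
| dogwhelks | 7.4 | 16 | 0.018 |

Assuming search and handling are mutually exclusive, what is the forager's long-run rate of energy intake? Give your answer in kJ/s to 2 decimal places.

Energy encountered per unit search time: 0.077×3.9 + 0.081×3.4 + 0.043×8.2 + 0.018×7.4 = 1.061 kJ/s.
Handling time per unit search time: 0.077×18 + 0.081×27 + 0.043×26 + 0.018×16 = 4.979.
Rate = 1.061/(1 + 4.979) = 0.1775 kJ/s.

0.18 kJ/s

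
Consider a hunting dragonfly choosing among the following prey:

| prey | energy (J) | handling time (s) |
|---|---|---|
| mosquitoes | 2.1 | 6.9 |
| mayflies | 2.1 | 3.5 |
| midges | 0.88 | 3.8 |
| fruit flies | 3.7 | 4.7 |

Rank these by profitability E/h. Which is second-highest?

In descending order of E/h:
fruit flies: 3.7/4.7 = 0.787 J/s
mayflies: 2.1/3.5 = 0.6 J/s
mosquitoes: 2.1/6.9 = 0.304 J/s
midges: 0.88/3.8 = 0.232 J/s

mayflies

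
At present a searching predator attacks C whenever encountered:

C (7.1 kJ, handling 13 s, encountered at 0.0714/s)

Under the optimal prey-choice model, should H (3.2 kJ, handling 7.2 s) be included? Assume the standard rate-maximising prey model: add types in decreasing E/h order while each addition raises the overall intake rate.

Yes

Intake rate on the current diet: R = (0.0714×7.1) / (1 + 0.0714×13) = 0.5069/1.928 = 0.2629 kJ/s.
Profitability of H: 3.2/7.2 = 0.4444 kJ/s.
0.4444 > 0.2629, so adding H raises the average — include it.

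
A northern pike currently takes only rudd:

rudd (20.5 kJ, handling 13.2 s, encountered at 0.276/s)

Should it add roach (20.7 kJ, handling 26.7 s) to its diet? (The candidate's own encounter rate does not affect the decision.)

On rudd alone, R = ΣλE/(1+Σλh) = 5.658/4.643 = 1.219 kJ/s.
Profitability of roach: 20.7/26.7 = 0.7753 kJ/s.
Since 0.7753 < R, time spent handling roach is better spent searching.

No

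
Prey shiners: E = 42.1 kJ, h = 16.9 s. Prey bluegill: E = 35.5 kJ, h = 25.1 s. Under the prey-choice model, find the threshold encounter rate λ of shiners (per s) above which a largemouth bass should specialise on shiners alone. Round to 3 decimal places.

0.078 per s

At the threshold, the rate on shiners alone equals the profitability of bluegill: λ·42.1/(1 + λ·16.9) = 35.5/25.1 = 1.414.
Rearranging, λ(42.1 − 1.414×16.9) = 1.414, so λ = 1.414/18.2 = 0.07772 per s.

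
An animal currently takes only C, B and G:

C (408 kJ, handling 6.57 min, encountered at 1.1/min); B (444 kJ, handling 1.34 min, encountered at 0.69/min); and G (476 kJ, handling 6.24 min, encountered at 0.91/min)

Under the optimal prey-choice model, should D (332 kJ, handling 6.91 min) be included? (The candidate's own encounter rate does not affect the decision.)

Intake rate on the current diet: R = (1.1×408 + 0.69×444 + 0.91×476) / (1 + 1.1×6.57 + 0.69×1.34 + 0.91×6.24) = 1188/14.83 = 80.13 kJ/min.
D: E/h = 332/6.91 = 48.05 kJ/min.
48.05 < 80.13, so adding D would lower the average — exclude it.

No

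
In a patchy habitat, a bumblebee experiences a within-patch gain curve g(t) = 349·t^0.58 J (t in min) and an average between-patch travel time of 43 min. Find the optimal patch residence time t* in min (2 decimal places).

59.38 min

Optimal t* satisfies g'(t*) = g(t*)/(T + t*).
g'(t) = 0.58·349·t^-0.42. Setting 0.58·349·t^-0.42 = 349·t^0.58/(43+t) gives 0.58(43+t) = t, so 0.42·t = 0.58×43.
t* = 0.58×43/0.42 = 59.38 min.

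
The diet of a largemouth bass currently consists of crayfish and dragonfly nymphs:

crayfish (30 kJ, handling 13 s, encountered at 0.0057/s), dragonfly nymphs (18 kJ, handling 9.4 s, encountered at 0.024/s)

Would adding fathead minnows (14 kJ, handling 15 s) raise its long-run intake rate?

Intake rate on the current diet: R = (0.0057×30 + 0.024×18) / (1 + 0.0057×13 + 0.024×9.4) = 0.603/1.3 = 0.464 kJ/s.
fathead minnows: E/h = 14/15 = 0.9333 kJ/s.
0.9333 > 0.464, so adding fathead minnows raises the average — include it.

Yes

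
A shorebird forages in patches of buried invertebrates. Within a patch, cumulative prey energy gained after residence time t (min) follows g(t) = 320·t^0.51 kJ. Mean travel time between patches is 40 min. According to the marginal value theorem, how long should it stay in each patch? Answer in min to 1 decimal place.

Maximise g(t)/(T+t): set derivative to zero → g'(t)(T+t) = g(t).
g'(t) = 0.51·320·t^-0.49. Setting 0.51·320·t^-0.49 = 320·t^0.51/(40+t) gives 0.51(40+t) = t, so 0.49·t = 0.51×40.
t* = 0.51×40/0.49 = 41.63 min.

41.6 min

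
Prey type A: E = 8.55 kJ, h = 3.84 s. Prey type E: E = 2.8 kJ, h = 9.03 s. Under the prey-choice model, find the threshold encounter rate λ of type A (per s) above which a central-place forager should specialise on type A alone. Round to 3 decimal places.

Drop type E once their profitability E₂/h₂ falls below the rate achievable on type A alone: E₂/h₂ = λE₁/(1 + λh₁).
Solve for λ: λE₁h₂ = E₂(1 + λh₁) → λ(E₁h₂ − E₂h₁) = E₂ → λ = E₂/(E₁h₂ − E₂h₁).
λ = 2.8/(8.55×9.03 − 2.8×3.84) = 2.8/66.45 = 0.04213 per s.

0.042 per s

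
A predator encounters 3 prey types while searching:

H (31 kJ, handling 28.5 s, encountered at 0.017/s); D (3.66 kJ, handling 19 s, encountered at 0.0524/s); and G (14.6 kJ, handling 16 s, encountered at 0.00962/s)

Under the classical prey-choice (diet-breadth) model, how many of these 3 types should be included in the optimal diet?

Rank by E/h (kJ/s): H 1.09, G 0.912, D 0.193. Include each in turn until the next type's E/h falls below the running intake rate.
Rate on top 1: 0.355. G: 0.912 > 0.355 → include.
Rate on top 2: 0.4074. D: 0.193 < 0.4074 → exclude; stop.
Optimal diet: H, G — 2 of 3 types.

2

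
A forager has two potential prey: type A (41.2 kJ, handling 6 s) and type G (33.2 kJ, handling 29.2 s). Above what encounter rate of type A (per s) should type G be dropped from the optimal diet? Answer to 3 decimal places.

Drop type G once their profitability E₂/h₂ falls below the rate achievable on type A alone: E₂/h₂ = λE₁/(1 + λh₁).
Solve for λ: λE₁h₂ = E₂(1 + λh₁) → λ(E₁h₂ − E₂h₁) = E₂ → λ = E₂/(E₁h₂ − E₂h₁).
λ = 33.2/(41.2×29.2 − 33.2×6) = 33.2/1004 = 0.03307 per s.

0.033 per s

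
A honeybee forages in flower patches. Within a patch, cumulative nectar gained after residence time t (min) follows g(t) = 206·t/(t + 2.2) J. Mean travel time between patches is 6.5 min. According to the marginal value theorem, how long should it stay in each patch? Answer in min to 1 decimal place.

3.8 min

Maximise g(t)/(T+t): set derivative to zero → g'(t)(T+t) = g(t).
g'(t) = 206·2.2/(t + 2.2)². Setting 206·2.2/(t+2.2)² = 206t/[(t+2.2)(6.5+t)] gives 2.2(6.5+t) = t(t+2.2), so t² = 2.2×6.5 = 14.3.
t* = √14.3 = 3.782 min.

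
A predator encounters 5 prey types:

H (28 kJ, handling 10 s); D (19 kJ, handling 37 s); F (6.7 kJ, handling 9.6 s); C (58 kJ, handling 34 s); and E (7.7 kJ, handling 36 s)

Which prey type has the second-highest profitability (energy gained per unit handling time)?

In descending order of E/h:
H: 28/10 = 2.8 kJ/s
C: 58/34 = 1.71 kJ/s
F: 6.7/9.6 = 0.698 kJ/s
D: 19/37 = 0.514 kJ/s
E: 7.7/36 = 0.214 kJ/s

C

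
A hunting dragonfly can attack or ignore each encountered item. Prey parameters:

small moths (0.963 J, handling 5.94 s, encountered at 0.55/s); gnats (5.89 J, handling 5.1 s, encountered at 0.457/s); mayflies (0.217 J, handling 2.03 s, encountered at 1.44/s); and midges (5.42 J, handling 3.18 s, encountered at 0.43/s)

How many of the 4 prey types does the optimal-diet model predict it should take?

Profitabilities (E/h, J/s): midges 1.7, gnats 1.15, small moths 0.162, mayflies 0.107. Add prey in this order while the next type's profitability exceeds the intake rate on those already taken.
Rate on top 1: 0.9845. gnats: 1.15 > 0.9845 → include.
Rate on top 2: 1.069. small moths: 0.162 < 1.069 → exclude; stop.
Optimal diet: midges, gnats — 2 of 4 types.

2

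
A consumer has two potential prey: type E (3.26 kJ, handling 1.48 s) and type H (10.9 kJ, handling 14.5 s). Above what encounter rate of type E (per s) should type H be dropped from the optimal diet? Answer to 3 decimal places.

At the threshold, the rate on type E alone equals the profitability of type H: λ·3.26/(1 + λ·1.48) = 10.9/14.5 = 0.7517.
Rearranging, λ(3.26 − 0.7517×1.48) = 0.7517, so λ = 0.7517/2.147 = 0.3501 per s.

0.350 per s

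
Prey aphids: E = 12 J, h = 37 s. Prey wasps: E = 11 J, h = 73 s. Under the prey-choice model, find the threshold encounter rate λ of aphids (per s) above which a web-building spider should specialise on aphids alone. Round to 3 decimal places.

Drop wasps once their profitability E₂/h₂ falls below the rate achievable on aphids alone: E₂/h₂ = λE₁/(1 + λh₁).
Solve for λ: λE₁h₂ = E₂(1 + λh₁) → λ(E₁h₂ − E₂h₁) = E₂ → λ = E₂/(E₁h₂ − E₂h₁).
λ = 11/(12×73 − 11×37) = 11/469 = 0.02345 per s.

0.023 per s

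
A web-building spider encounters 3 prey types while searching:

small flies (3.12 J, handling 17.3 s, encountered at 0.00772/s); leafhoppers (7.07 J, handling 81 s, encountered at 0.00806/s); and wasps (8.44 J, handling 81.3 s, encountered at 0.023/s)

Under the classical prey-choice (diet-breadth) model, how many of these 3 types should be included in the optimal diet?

3

Rank by E/h (J/s): small flies 0.18, wasps 0.104, leafhoppers 0.0873. Include each in turn until the next type's E/h falls below the running intake rate.
Rate on top 1: 0.02125. wasps: 0.104 > 0.02125 → include.
Rate on top 2: 0.07265. leafhoppers: 0.0873 > 0.07265 → include.
Optimal diet: small flies, wasps, leafhoppers — 3 of 3 types.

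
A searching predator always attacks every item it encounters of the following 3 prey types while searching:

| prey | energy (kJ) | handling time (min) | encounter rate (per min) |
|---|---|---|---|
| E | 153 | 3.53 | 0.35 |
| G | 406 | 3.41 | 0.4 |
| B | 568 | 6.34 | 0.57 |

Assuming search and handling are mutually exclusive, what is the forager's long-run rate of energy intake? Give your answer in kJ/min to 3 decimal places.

74.822 kJ/min

Energy encountered per unit search time: 0.35×153 + 0.4×406 + 0.57×568 = 539.7 kJ/min.
Handling time per unit search time: 0.35×3.53 + 0.4×3.41 + 0.57×6.34 = 6.213.
Rate = 539.7/(1 + 6.213) = 74.82 kJ/min.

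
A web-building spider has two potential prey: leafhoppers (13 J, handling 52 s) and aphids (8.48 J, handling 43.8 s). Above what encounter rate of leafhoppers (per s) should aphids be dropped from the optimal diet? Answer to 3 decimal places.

At the threshold, the rate on leafhoppers alone equals the profitability of aphids: λ·13/(1 + λ·52) = 8.48/43.8 = 0.1936.
Rearranging, λ(13 − 0.1936×52) = 0.1936, so λ = 0.1936/2.932 = 0.06602 per s.

0.066 per s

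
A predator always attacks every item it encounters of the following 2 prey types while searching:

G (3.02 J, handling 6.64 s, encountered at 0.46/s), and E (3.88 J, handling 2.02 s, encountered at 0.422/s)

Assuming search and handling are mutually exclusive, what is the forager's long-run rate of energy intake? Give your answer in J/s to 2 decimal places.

R = Σλ_iE_i / (1 + Σλ_ih_i)
Numerator: 0.46×3.02 + 0.422×3.88 = 3.027
Denominator: 1 + 0.46×6.64 + 0.422×2.02 = 4.907
R = 3.027/4.907 = 0.6168 J/s

0.62 J/s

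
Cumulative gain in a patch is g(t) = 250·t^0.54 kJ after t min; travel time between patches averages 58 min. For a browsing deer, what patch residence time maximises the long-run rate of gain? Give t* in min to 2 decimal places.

68.09 min

Optimal t* satisfies g'(t*) = g(t*)/(T + t*).
g'(t) = 0.54·250·t^-0.46. Setting 0.54·250·t^-0.46 = 250·t^0.54/(58+t) gives 0.54(58+t) = t, so 0.46·t = 0.54×58.
t* = 0.54×58/0.46 = 68.09 min.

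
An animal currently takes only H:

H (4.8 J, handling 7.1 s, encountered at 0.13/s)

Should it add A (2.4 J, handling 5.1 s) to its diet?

On H alone, R = ΣλE/(1+Σλh) = 0.624/1.923 = 0.3245 J/s.
A: E/h = 2.4/5.1 = 0.4706 J/s.
Since 0.4706 > R, including A increases the long-run rate.

Yes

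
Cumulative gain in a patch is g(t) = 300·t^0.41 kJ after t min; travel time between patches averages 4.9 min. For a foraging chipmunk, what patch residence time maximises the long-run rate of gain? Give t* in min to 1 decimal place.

By the marginal value theorem, leave when the instantaneous gain rate g'(t) equals the habitat-wide average g(t)/(T + t).
g'(t) = 0.41·300·t^-0.59. Setting 0.41·300·t^-0.59 = 300·t^0.41/(4.9+t) gives 0.41(4.9+t) = t, so 0.59·t = 0.41×4.9.
t* = 0.41×4.9/0.59 = 3.405 min.

3.4 min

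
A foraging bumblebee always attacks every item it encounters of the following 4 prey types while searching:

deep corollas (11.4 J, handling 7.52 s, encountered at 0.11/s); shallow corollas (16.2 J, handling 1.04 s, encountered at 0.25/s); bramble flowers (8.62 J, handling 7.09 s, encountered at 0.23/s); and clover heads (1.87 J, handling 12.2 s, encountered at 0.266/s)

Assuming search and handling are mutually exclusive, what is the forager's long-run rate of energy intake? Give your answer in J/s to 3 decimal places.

R = (0.11×11.4 + 0.25×16.2 + 0.23×8.62 + 0.266×1.87) / (1 + 0.11×7.52 + 0.25×1.04 + 0.23×7.09 + 0.266×12.2) = 7.784/6.963 = 1.118 J/s.

1.118 J/s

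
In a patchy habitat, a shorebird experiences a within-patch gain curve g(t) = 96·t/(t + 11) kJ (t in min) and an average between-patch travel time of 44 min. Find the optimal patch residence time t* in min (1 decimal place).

Optimal t* satisfies g'(t*) = g(t*)/(T + t*).
g'(t) = 96·11/(t + 11)². Setting 96·11/(t+11)² = 96t/[(t+11)(44+t)] gives 11(44+t) = t(t+11), so t² = 11×44 = 484.
t* = √484 = 22 min.

22.0 min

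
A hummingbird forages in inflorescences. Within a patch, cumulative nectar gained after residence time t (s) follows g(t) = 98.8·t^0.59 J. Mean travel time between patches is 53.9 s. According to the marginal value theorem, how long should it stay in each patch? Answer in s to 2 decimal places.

Optimal t* satisfies g'(t*) = g(t*)/(T + t*).
g'(t) = 0.59·98.8·t^-0.41. Setting 0.59·98.8·t^-0.41 = 98.8·t^0.59/(53.9+t) gives 0.59(53.9+t) = t, so 0.41·t = 0.59×53.9.
t* = 0.59×53.9/0.41 = 77.56 s.

77.56 s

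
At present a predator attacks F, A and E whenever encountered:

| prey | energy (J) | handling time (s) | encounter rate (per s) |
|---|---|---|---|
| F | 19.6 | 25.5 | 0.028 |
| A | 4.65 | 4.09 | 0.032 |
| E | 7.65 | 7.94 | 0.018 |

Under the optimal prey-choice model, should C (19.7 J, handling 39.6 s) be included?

Yes

Current rate: (0.028×19.6 + 0.032×4.65 + 0.018×7.65)/(1 + 0.028×25.5 + 0.032×4.09 + 0.018×7.94) = 0.4202 J/s.
C: E/h = 19.7/39.6 = 0.4975 J/s.
Since 0.4975 > R, including C increases the long-run rate.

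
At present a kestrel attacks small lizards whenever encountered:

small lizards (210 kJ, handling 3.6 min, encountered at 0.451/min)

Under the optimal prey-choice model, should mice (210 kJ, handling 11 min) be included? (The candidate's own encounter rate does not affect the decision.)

On small lizards alone, R = ΣλE/(1+Σλh) = 94.71/2.624 = 36.1 kJ/min.
mice: E/h = 210/11 = 19.09 kJ/min.
Since 19.09 < R, time spent handling mice is better spent searching.

No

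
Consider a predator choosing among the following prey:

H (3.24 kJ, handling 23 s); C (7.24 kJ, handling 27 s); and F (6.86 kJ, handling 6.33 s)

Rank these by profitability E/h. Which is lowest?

H

In descending order of E/h:
F: 6.86/6.33 = 1.08 kJ/s
C: 7.24/27 = 0.268 kJ/s
H: 3.24/23 = 0.141 kJ/s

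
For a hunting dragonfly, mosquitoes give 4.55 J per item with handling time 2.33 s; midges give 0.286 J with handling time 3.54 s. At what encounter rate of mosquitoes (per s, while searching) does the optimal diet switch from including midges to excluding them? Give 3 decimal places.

Drop midges once their profitability E₂/h₂ falls below the rate achievable on mosquitoes alone: E₂/h₂ = λE₁/(1 + λh₁).
Solve for λ: λE₁h₂ = E₂(1 + λh₁) → λ(E₁h₂ − E₂h₁) = E₂ → λ = E₂/(E₁h₂ − E₂h₁).
λ = 0.286/(4.55×3.54 − 0.286×2.33) = 0.286/15.44 = 0.01852 per s.

0.019 per s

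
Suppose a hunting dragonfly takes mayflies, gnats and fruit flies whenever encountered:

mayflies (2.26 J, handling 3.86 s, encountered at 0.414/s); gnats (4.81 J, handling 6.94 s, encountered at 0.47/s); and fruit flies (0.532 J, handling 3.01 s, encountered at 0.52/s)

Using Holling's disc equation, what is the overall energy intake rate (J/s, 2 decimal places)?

R = (0.414×2.26 + 0.47×4.81 + 0.52×0.532) / (1 + 0.414×3.86 + 0.47×6.94 + 0.52×3.01) = 3.473/7.425 = 0.4677 J/s.

0.47 J/s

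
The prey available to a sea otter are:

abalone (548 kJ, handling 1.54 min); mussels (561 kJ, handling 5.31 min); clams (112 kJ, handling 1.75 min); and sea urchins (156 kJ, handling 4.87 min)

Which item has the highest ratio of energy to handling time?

abalone

In descending order of E/h:
abalone: 548/1.54 = 356 kJ/min
mussels: 561/5.31 = 106 kJ/min
clams: 112/1.75 = 64 kJ/min
sea urchins: 156/4.87 = 32 kJ/min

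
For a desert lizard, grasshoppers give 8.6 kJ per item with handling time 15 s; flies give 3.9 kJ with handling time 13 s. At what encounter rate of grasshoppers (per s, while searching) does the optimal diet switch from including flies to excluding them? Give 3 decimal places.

At the threshold, the rate on grasshoppers alone equals the profitability of flies: λ·8.6/(1 + λ·15) = 3.9/13 = 0.3.
Rearranging, λ(8.6 − 0.3×15) = 0.3, so λ = 0.3/4.1 = 0.07317 per s.

0.073 per s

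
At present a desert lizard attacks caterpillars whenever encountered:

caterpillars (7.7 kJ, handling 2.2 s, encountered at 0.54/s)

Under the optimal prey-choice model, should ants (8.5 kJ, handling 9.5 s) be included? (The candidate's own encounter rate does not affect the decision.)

No

Current rate: (0.54×7.7)/(1 + 0.54×2.2) = 1.9 kJ/s.
ants: E/h = 8.5/9.5 = 0.8947 kJ/s.
0.8947 < 1.9, so adding ants would lower the average — exclude it.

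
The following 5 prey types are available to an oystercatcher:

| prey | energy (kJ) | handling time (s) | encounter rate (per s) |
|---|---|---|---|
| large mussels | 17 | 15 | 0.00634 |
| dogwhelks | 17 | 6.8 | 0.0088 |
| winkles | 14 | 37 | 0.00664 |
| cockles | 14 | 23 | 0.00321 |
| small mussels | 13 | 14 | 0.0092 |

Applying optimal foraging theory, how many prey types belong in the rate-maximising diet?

5

E/h in descending order: dogwhelks 2.5, large mussels 1.13, small mussels 0.929, cockles 0.609, winkles 0.378 kJ/s. The optimal diet is the largest prefix of this list for which every included type satisfies E_i/h_i > R on the types above it.
Rate on top 1: 0.1412. large mussels: 1.13 > 0.1412 → include.
Rate on top 2: 0.2229. small mussels: 0.929 > 0.2229 → include.
Rate on top 3: 0.2937. cockles: 0.609 > 0.2937 → include.
Rate on top 4: 0.3108. winkles: 0.378 > 0.3108 → include.
Optimal diet: dogwhelks, large mussels, small mussels, cockles, winkles — 5 of 5 types.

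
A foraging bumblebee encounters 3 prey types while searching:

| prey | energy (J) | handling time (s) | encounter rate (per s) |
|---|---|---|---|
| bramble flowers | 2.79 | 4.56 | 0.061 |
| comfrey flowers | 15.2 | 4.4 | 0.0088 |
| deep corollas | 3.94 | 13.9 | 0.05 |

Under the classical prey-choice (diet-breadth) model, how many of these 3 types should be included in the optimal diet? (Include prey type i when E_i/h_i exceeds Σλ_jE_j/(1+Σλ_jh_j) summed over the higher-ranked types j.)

E/h in descending order: comfrey flowers 3.45, bramble flowers 0.612, deep corollas 0.283 J/s. The optimal diet is the largest prefix of this list for which every included type satisfies E_i/h_i > R on the types above it.
Rate on top 1: 0.1288. bramble flowers: 0.612 > 0.1288 → include.
Rate on top 2: 0.2308. deep corollas: 0.283 > 0.2308 → include.
Optimal diet: comfrey flowers, bramble flowers, deep corollas — 3 of 3 types.

3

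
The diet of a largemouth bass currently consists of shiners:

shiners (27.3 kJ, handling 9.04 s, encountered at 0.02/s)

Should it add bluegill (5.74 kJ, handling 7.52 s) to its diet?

Yes

Current rate: (0.02×27.3)/(1 + 0.02×9.04) = 0.4624 kJ/s.
bluegill: E/h = 5.74/7.52 = 0.7633 kJ/s.
Since 0.7633 > R, including bluegill increases the long-run rate.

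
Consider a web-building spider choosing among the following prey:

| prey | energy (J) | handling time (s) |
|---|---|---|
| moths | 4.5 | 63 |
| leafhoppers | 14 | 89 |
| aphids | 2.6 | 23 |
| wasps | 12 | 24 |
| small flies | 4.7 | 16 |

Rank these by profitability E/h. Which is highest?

wasps

In descending order of E/h:
wasps: 12/24 = 0.5 J/s
small flies: 4.7/16 = 0.294 J/s
leafhoppers: 14/89 = 0.157 J/s
aphids: 2.6/23 = 0.113 J/s
moths: 4.5/63 = 0.0714 J/s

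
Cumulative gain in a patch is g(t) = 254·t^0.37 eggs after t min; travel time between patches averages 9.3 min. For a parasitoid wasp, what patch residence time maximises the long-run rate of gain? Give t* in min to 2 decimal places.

By the marginal value theorem, leave when the instantaneous gain rate g'(t) equals the habitat-wide average g(t)/(T + t).
g'(t) = 0.37·254·t^-0.63. Setting 0.37·254·t^-0.63 = 254·t^0.37/(9.3+t) gives 0.37(9.3+t) = t, so 0.63·t = 0.37×9.3.
t* = 0.37×9.3/0.63 = 5.462 min.

5.46 min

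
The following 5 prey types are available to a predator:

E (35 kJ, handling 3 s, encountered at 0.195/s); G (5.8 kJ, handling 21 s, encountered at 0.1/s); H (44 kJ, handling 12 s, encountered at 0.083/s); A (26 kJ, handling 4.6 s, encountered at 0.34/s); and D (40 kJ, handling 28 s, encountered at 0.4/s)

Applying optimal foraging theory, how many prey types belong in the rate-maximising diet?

2

Rank by E/h (kJ/s): E 11.7, A 5.65, H 3.67, D 1.43, G 0.276. Include each in turn until the next type's E/h falls below the running intake rate.
Rate on top 1: 4.306. A: 5.65 > 4.306 → include.
Rate on top 2: 4.975. H: 3.67 < 4.975 → exclude; stop.
Optimal diet: E, A — 2 of 5 types.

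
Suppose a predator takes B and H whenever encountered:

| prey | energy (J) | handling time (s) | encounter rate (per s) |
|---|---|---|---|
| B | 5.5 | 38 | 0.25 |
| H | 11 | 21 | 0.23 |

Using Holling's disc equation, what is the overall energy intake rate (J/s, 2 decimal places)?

0.25 J/s

Energy encountered per unit search time: 0.25×5.5 + 0.23×11 = 3.905 J/s.
Handling time per unit search time: 0.25×38 + 0.23×21 = 14.33.
Rate = 3.905/(1 + 14.33) = 0.2547 J/s.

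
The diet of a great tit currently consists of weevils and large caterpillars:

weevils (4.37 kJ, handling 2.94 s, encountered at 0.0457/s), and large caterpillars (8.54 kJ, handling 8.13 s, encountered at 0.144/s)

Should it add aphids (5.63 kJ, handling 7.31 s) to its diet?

On weevils and large caterpillars alone, R = ΣλE/(1+Σλh) = 1.429/2.305 = 0.6201 kJ/s.
aphids: E/h = 5.63/7.31 = 0.7702 kJ/s.
0.7702 > 0.6201, so adding aphids raises the average — include it.

Yes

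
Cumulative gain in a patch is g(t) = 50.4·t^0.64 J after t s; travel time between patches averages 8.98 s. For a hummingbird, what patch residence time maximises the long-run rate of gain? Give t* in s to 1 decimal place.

16.0 s

Optimal t* satisfies g'(t*) = g(t*)/(T + t*).
g'(t) = 0.64·50.4·t^-0.36. Setting 0.64·50.4·t^-0.36 = 50.4·t^0.64/(8.98+t) gives 0.64(8.98+t) = t, so 0.36·t = 0.64×8.98.
t* = 0.64×8.98/0.36 = 15.96 s.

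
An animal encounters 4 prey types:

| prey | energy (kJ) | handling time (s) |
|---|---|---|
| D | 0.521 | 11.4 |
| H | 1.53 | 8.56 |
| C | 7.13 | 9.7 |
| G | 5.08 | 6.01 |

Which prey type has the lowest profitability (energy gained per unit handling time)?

D

In descending order of E/h:
G: 5.08/6.01 = 0.845 kJ/s
C: 7.13/9.7 = 0.735 kJ/s
H: 1.53/8.56 = 0.179 kJ/s
D: 0.521/11.4 = 0.0457 kJ/s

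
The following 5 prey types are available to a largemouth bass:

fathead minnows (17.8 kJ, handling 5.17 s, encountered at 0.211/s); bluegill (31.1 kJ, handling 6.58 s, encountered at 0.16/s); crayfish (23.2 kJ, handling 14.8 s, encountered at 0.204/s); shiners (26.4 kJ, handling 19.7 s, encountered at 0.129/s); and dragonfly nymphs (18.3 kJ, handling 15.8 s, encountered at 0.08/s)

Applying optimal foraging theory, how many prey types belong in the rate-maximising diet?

Profitabilities (E/h, kJ/s): bluegill 4.73, fathead minnows 3.44, crayfish 1.57, shiners 1.34, dragonfly nymphs 1.16. Add prey in this order while the next type's profitability exceeds the intake rate on those already taken.
Rate on top 1: 2.424. fathead minnows: 3.44 > 2.424 → include.
Rate on top 2: 2.778. crayfish: 1.57 < 2.778 → exclude; stop.
Optimal diet: bluegill, fathead minnows — 2 of 5 types.

2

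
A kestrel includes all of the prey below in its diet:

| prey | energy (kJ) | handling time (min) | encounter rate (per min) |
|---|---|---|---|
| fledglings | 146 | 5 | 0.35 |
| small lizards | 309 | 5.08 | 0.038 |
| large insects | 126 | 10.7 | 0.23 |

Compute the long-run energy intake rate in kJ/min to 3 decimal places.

R = (0.35×146 + 0.038×309 + 0.23×126) / (1 + 0.35×5 + 0.038×5.08 + 0.23×10.7) = 91.82/5.404 = 16.99 kJ/min.

16.991 kJ/min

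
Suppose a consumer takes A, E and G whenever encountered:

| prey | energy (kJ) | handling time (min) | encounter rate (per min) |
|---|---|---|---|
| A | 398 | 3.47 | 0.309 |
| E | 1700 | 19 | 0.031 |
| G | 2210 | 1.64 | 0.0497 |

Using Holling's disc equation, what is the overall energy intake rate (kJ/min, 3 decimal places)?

104.100 kJ/min

R = (0.309×398 + 0.031×1700 + 0.0497×2210) / (1 + 0.309×3.47 + 0.031×19 + 0.0497×1.64) = 285.5/2.743 = 104.1 kJ/min.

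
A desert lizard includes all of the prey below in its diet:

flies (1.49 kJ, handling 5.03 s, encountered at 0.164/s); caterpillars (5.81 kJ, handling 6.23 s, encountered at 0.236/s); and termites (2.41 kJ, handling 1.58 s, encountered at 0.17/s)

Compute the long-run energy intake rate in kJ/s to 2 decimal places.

0.57 kJ/s

Energy encountered per unit search time: 0.164×1.49 + 0.236×5.81 + 0.17×2.41 = 2.025 kJ/s.
Handling time per unit search time: 0.164×5.03 + 0.236×6.23 + 0.17×1.58 = 2.564.
Rate = 2.025/(1 + 2.564) = 0.5683 kJ/s.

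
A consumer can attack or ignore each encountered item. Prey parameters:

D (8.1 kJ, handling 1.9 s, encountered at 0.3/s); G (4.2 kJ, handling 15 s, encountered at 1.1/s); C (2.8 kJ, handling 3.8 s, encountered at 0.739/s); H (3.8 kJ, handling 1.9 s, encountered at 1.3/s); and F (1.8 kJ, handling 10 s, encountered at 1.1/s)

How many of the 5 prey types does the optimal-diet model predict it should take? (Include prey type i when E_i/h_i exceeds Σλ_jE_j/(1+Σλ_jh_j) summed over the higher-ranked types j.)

Profitabilities (E/h, kJ/s): D 4.26, H 2, C 0.737, G 0.28, F 0.18. Add prey in this order while the next type's profitability exceeds the intake rate on those already taken.
Rate on top 1: 1.548. H: 2 > 1.548 → include.
Rate on top 2: 1.824. C: 0.737 < 1.824 → exclude; stop.
Optimal diet: D, H — 2 of 5 types.

2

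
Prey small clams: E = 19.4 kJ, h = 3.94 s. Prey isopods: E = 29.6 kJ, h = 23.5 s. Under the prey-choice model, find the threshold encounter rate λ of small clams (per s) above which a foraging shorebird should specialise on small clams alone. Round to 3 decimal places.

Drop isopods once their profitability E₂/h₂ falls below the rate achievable on small clams alone: E₂/h₂ = λE₁/(1 + λh₁).
Solve for λ: λE₁h₂ = E₂(1 + λh₁) → λ(E₁h₂ − E₂h₁) = E₂ → λ = E₂/(E₁h₂ − E₂h₁).
λ = 29.6/(19.4×23.5 − 29.6×3.94) = 29.6/339.3 = 0.08724 per s.

0.087 per s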